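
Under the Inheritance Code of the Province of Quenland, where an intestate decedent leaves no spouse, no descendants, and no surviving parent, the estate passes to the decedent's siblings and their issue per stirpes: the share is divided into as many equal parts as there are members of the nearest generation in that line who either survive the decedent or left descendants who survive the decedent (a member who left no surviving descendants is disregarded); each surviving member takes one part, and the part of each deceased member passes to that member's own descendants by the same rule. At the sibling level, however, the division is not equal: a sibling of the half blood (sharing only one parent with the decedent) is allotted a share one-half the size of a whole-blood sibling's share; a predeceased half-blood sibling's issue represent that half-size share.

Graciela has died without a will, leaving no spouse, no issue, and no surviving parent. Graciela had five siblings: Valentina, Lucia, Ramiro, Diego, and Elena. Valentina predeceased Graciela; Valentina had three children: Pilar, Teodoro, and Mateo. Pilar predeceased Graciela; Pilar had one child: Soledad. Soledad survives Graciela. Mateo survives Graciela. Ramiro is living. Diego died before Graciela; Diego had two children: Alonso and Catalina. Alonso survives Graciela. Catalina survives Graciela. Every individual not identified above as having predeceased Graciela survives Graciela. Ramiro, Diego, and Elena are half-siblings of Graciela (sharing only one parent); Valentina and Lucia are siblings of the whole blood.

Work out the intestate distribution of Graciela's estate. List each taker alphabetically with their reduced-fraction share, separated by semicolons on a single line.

Alonso 1/14; Catalina 1/14; Elena 1/7; Lucia 2/7; Mateo 2/21; Ramiro 1/7; Soledad 2/21; Teodoro 2/21

No spouse, descendants, or parent survives, so the estate passes to Graciela's siblings per stirpes.
Half-blood siblings count for one-half the weight of whole-blood siblings at the initial division.
Dividing 1 in proportion to weights (total weight 7/2): Valentina (weight 1) → 2/7; Lucia (weight 1) → 2/7; Ramiro (weight 1/2) → 1/7; Diego (weight 1/2) → 1/7; Elena (weight 1/2) → 1/7.
Valentina predeceased; the 2/7 allotted to Valentina's branch passes to Valentina's issue by representation.
The 2/7 is divided into 3 equal shares of 2/21 among Pilar, Teodoro, Mateo.
Pilar predeceased; the 2/21 allotted to Pilar's branch passes to Pilar's issue by representation.
Soledad is the sole taker at this level and receives the full 2/21.
Teodoro is living and takes 2/21.
Mateo is living and takes 2/21.
Lucia is living and takes 2/7.
Ramiro is living and takes 1/7.
Diego predeceased; the 1/7 allotted to Diego's branch passes to Diego's issue by representation.
The 1/7 is divided into 2 equal shares of 1/14 among Alonso, Catalina.
Alonso is living and takes 1/14.
Catalina is living and takes 1/14.
Elena is living and takes 1/7.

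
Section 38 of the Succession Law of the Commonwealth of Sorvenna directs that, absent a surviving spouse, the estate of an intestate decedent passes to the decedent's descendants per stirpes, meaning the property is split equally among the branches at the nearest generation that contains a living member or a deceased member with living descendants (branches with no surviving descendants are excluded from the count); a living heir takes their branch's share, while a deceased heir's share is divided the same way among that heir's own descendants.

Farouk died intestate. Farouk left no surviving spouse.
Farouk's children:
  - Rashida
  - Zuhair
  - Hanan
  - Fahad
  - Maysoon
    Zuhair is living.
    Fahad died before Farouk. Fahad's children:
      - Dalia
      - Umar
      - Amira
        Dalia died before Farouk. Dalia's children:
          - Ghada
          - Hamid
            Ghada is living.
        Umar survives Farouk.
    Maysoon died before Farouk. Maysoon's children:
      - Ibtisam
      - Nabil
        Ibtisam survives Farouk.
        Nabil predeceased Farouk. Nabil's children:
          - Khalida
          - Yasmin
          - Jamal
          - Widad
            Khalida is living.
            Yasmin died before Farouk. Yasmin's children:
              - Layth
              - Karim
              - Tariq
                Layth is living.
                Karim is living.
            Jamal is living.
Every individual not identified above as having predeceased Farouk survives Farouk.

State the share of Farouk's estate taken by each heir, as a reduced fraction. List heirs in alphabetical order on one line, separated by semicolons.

Amira 1/15; Ghada 1/30; Hamid 1/30; Hanan 1/5; Ibtisam 1/10; Jamal 1/40; Karim 1/120; Khalida 1/40; Layth 1/120; Rashida 1/5; Tariq 1/120; Umar 1/15; Widad 1/40; Zuhair 1/5

There is no surviving spouse, so the entire estate passes to Farouk's descendants per stirpes.
The estate is divided into 5 equal shares of 1/5 among Rashida, Zuhair, Hanan, Fahad, Maysoon.
Rashida is living and takes 1/5.
Zuhair is living and takes 1/5.
Hanan is living and takes 1/5.
Fahad predeceased; the 1/5 allotted to Fahad's branch passes to Fahad's issue by representation.
The 1/5 is divided into 3 equal shares of 1/15 among Dalia, Umar, Amira.
Dalia predeceased; the 1/15 allotted to Dalia's branch passes to Dalia's issue by representation.
The 1/15 is divided into 2 equal shares of 1/30 among Ghada, Hamid.
Ghada is living and takes 1/30.
Hamid is living and takes 1/30.
Umar is living and takes 1/15.
Amira is living and takes 1/15.
Maysoon predeceased; the 1/5 allotted to Maysoon's branch passes to Maysoon's issue by representation.
The 1/5 is divided into 2 equal shares of 1/10 among Ibtisam, Nabil.
Ibtisam is living and takes 1/10.
Nabil predeceased; the 1/10 allotted to Nabil's branch passes to Nabil's issue by representation.
The 1/10 is divided into 4 equal shares of 1/40 among Khalida, Yasmin, Jamal, Widad.
Khalida is living and takes 1/40.
Yasmin predeceased; the 1/40 allotted to Yasmin's branch passes to Yasmin's issue by representation.
The 1/40 is divided into 3 equal shares of 1/120 among Layth, Karim, Tariq.
Layth is living and takes 1/120.
Karim is living and takes 1/120.
Tariq is living and takes 1/120.
Jamal is living and takes 1/40.
Widad is living and takes 1/40.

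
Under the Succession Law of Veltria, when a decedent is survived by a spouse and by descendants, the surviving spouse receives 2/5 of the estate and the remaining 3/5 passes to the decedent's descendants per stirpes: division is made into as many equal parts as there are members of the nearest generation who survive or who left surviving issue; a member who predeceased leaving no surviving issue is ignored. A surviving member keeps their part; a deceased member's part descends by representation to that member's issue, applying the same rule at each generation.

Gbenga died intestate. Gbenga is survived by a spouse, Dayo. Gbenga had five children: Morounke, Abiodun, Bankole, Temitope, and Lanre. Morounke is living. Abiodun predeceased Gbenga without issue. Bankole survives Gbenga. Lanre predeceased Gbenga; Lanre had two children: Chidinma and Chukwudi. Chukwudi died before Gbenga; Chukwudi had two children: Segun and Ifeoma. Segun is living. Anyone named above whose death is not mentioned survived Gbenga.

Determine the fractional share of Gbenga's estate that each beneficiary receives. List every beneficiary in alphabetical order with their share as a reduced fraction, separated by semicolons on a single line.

Bankole 3/20; Chidinma 3/40; Dayo 2/5; Ifeoma 3/80; Morounke 3/20; Segun 3/80; Temitope 3/20

Dayo, as surviving spouse, takes 2/5.
The remaining 3/5 passes to Gbenga's descendants per stirpes.
Abiodun left no surviving issue, so that branch lapses and is disregarded.
The 3/5 is divided into 4 equal shares of 3/20 among Morounke, Bankole, Temitope, Lanre.
Morounke is living and takes 3/20.
Bankole is living and takes 3/20.
Temitope is living and takes 3/20.
Lanre predeceased; the 3/20 allotted to Lanre's branch passes to Lanre's issue by representation.
The 3/20 is divided into 2 equal shares of 3/40 among Chidinma, Chukwudi.
Chidinma is living and takes 3/40.
Chukwudi predeceased; the 3/40 allotted to Chukwudi's branch passes to Chukwudi's issue by representation.
The 3/40 is divided into 2 equal shares of 3/80 among Segun, Ifeoma.
Segun is living and takes 3/80.
Ifeoma is living and takes 3/80.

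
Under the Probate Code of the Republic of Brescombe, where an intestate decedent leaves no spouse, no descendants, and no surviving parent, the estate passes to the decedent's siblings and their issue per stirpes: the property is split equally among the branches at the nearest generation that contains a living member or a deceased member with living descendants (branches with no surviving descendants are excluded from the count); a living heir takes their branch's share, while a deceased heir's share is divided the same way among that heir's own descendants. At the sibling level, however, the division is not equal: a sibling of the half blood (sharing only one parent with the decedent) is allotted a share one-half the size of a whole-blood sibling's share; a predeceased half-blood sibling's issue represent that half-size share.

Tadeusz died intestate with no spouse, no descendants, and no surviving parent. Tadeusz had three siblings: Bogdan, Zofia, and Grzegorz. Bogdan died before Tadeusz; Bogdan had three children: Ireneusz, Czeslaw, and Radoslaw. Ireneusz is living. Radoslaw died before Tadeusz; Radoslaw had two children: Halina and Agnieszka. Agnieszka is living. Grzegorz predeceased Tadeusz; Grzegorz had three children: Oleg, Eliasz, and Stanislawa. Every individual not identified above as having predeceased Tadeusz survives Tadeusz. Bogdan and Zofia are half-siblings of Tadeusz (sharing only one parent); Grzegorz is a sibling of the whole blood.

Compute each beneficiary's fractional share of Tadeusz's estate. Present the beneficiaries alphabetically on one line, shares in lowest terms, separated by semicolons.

Agnieszka 1/24; Czeslaw 1/12; Eliasz 1/6; Halina 1/24; Ireneusz 1/12; Oleg 1/6; Stanislawa 1/6; Zofia 1/4

No spouse, descendants, or parent survives, so the estate passes to Tadeusz's siblings per stirpes.
Half-blood siblings count for one-half the weight of whole-blood siblings at the initial division.
Dividing 1 in proportion to weights (total weight 2): Bogdan (weight 1/2) → 1/4; Zofia (weight 1/2) → 1/4; Grzegorz (weight 1) → 1/2.
Bogdan predeceased; the 1/4 allotted to Bogdan's branch passes to Bogdan's issue by representation.
The 1/4 is divided into 3 equal shares of 1/12 among Ireneusz, Czeslaw, Radoslaw.
Ireneusz is living and takes 1/12.
Czeslaw is living and takes 1/12.
Radoslaw predeceased; the 1/12 allotted to Radoslaw's branch passes to Radoslaw's issue by representation.
The 1/12 is divided into 2 equal shares of 1/24 among Halina, Agnieszka.
Halina is living and takes 1/24.
Agnieszka is living and takes 1/24.
Zofia is living and takes 1/4.
Grzegorz predeceased; the 1/2 allotted to Grzegorz's branch passes to Grzegorz's issue by representation.
The 1/2 is divided into 3 equal shares of 1/6 among Oleg, Eliasz, Stanislawa.
Oleg is living and takes 1/6.
Eliasz is living and takes 1/6.
Stanislawa is living and takes 1/6.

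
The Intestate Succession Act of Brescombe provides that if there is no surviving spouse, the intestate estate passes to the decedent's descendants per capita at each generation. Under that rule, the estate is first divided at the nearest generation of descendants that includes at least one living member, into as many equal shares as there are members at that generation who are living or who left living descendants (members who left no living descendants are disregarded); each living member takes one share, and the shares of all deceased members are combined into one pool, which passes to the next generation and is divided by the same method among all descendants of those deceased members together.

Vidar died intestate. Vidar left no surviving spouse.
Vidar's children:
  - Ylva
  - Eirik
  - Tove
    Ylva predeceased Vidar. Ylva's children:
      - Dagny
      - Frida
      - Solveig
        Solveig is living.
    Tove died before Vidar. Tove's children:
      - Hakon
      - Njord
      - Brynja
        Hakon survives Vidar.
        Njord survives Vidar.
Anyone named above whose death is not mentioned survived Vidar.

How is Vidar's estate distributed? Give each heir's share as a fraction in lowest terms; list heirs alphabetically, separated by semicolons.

There is no surviving spouse, so the entire estate passes to Vidar's descendants per capita at each generation.
At generation 1 (Ylva, Eirik, Tove) there are 3 shares of (1)/3 = 1/3 each.
Living: Eirik — each takes 1/3.
Deceased: Ylva and Tove. Their combined 2/3 is pooled and carried to generation 2.
At generation 2 (Dagny, Frida, Solveig, Hakon, Njord, Brynja) there are 6 shares of (2/3)/6 = 1/9 each.
Living: Dagny, Frida, Solveig, Hakon, Njord, and Brynja — each takes 1/9.

Brynja 1/9; Dagny 1/9; Eirik 1/3; Frida 1/9; Hakon 1/9; Njord 1/9; Solveig 1/9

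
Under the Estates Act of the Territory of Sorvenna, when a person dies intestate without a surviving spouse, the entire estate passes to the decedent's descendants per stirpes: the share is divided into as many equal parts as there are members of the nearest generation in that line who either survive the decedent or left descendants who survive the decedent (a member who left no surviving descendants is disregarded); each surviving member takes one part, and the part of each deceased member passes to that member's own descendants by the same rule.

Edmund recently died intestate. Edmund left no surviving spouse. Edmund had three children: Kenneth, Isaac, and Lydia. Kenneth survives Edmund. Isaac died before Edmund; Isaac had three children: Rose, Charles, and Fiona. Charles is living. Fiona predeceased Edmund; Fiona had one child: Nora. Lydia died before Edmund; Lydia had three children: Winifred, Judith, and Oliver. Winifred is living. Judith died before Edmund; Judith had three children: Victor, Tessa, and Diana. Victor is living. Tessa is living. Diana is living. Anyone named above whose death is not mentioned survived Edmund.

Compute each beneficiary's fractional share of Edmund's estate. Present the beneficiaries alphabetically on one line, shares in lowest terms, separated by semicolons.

There is no surviving spouse, so the entire estate passes to Edmund's descendants per stirpes.
The estate is divided into 3 equal shares of 1/3 among Kenneth, Isaac, Lydia.
Kenneth is living and takes 1/3.
Isaac predeceased; the 1/3 allotted to Isaac's branch passes to Isaac's issue by representation.
The 1/3 is divided into 3 equal shares of 1/9 among Rose, Charles, Fiona.
Rose is living and takes 1/9.
Charles is living and takes 1/9.
Fiona predeceased; the 1/9 allotted to Fiona's branch passes to Fiona's issue by representation.
Nora is the sole taker at this level and receives the full 1/9.
Lydia predeceased; the 1/3 allotted to Lydia's branch passes to Lydia's issue by representation.
The 1/3 is divided into 3 equal shares of 1/9 among Winifred, Judith, Oliver.
Winifred is living and takes 1/9.
Judith predeceased; the 1/9 allotted to Judith's branch passes to Judith's issue by representation.
The 1/9 is divided into 3 equal shares of 1/27 among Victor, Tessa, Diana.
Victor is living and takes 1/27.
Tessa is living and takes 1/27.
Diana is living and takes 1/27.
Oliver is living and takes 1/9.

Charles 1/9; Diana 1/27; Kenneth 1/3; Nora 1/9; Oliver 1/9; Rose 1/9; Tessa 1/27; Victor 1/27; Winifred 1/9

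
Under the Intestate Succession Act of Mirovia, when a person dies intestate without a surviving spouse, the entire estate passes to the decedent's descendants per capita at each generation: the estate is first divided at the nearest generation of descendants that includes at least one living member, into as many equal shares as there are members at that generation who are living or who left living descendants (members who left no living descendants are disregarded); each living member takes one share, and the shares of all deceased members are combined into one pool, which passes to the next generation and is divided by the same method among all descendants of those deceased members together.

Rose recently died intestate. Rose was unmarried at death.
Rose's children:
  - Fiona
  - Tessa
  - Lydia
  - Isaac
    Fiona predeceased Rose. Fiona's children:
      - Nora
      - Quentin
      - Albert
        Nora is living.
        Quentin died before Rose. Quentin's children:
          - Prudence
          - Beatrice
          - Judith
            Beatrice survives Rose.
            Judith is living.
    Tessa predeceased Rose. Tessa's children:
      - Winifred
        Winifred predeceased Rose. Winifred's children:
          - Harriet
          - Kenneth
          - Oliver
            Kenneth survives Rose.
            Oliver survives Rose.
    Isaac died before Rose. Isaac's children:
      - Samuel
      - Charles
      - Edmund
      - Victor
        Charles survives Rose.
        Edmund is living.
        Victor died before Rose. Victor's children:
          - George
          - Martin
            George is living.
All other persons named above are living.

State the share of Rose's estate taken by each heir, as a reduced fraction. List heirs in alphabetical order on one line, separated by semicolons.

There is no surviving spouse, so the entire estate passes to Rose's descendants per capita at each generation.
At generation 1 (Fiona, Tessa, Lydia, Isaac) there are 4 shares of (1)/4 = 1/4 each.
Living: Lydia — each takes 1/4.
Deceased: Fiona, Tessa, and Isaac. Their combined 3/4 is pooled and carried to generation 2.
At generation 2 (Nora, Quentin, Albert, Winifred, Samuel, Charles, Edmund, Victor) there are 8 shares of (3/4)/8 = 3/32 each.
Living: Nora, Albert, Samuel, Charles, and Edmund — each takes 3/32.
Deceased: Quentin, Winifred, and Victor. Their combined 9/32 is pooled and carried to generation 3.
At generation 3 (Prudence, Beatrice, Judith, Harriet, Kenneth, Oliver, George, Martin) there are 8 shares of (9/32)/8 = 9/256 each.
Living: Prudence, Beatrice, Judith, Harriet, Kenneth, Oliver, George, and Martin — each takes 9/256.

Albert 3/32; Beatrice 9/256; Charles 3/32; Edmund 3/32; George 9/256; Harriet 9/256; Judith 9/256; Kenneth 9/256; Lydia 1/4; Martin 9/256; Nora 3/32; Oliver 9/256; Prudence 9/256; Samuel 3/32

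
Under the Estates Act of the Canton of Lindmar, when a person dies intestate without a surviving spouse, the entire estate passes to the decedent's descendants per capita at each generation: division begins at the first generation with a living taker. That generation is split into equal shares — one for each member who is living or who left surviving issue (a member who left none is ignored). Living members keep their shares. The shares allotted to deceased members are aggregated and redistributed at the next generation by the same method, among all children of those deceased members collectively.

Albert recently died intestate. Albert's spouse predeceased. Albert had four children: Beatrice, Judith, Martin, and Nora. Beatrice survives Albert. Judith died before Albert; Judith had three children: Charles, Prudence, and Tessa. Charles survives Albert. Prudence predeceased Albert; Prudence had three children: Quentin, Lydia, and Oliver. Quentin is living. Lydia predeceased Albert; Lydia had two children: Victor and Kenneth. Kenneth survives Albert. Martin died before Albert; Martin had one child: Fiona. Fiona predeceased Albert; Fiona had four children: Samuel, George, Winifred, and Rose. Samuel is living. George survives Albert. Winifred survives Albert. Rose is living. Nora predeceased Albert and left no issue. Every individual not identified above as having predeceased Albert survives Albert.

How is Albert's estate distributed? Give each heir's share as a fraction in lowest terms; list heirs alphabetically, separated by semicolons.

Beatrice 1/3; Charles 1/6; George 1/21; Kenneth 1/42; Oliver 1/21; Quentin 1/21; Rose 1/21; Samuel 1/21; Tessa 1/6; Victor 1/42; Winifred 1/21

There is no surviving spouse, so the entire estate passes to Albert's descendants per capita at each generation.
At generation 1 (Beatrice, Judith, Martin) there are 3 shares of (1)/3 = 1/3 each.
Living: Beatrice — each takes 1/3.
Deceased: Judith and Martin. Their combined 2/3 is pooled and carried to generation 2.
At generation 2 (Charles, Prudence, Tessa, Fiona) there are 4 shares of (2/3)/4 = 1/6 each.
Living: Charles and Tessa — each takes 1/6.
Deceased: Prudence and Fiona. Their combined 1/3 is pooled and carried to generation 3.
At generation 3 (Quentin, Lydia, Oliver, Samuel, George, Winifred, Rose) there are 7 shares of (1/3)/7 = 1/21 each.
Living: Quentin, Oliver, Samuel, George, Winifred, and Rose — each takes 1/21.
Deceased: Lydia. That 1/21 share is carried to generation 4.
At generation 4 (Victor, Kenneth) there are 2 shares of (1/21)/2 = 1/42 each.
Living: Victor and Kenneth — each takes 1/42.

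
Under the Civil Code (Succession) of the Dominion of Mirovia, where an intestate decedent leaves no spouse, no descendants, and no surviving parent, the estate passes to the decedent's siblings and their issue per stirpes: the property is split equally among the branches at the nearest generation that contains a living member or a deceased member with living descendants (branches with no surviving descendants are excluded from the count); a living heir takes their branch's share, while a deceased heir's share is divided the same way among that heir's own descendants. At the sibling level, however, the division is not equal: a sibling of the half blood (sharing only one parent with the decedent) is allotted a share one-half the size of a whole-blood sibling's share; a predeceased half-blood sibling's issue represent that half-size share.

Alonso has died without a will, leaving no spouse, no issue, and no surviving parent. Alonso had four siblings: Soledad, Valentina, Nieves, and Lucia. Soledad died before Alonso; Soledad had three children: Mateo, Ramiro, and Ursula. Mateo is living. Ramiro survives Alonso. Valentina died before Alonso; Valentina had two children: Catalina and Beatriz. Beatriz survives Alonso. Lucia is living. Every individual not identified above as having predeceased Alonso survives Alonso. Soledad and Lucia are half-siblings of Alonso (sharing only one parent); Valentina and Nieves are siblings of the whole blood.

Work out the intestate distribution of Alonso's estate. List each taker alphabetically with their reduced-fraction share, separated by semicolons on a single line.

Beatriz 1/6; Catalina 1/6; Lucia 1/6; Mateo 1/18; Nieves 1/3; Ramiro 1/18; Ursula 1/18

No spouse, descendants, or parent survives, so the estate passes to Alonso's siblings per stirpes.
Half-blood siblings count for one-half the weight of whole-blood siblings at the initial division.
Dividing 1 in proportion to weights (total weight 3): Soledad (weight 1/2) → 1/6; Valentina (weight 1) → 1/3; Nieves (weight 1) → 1/3; Lucia (weight 1/2) → 1/6.
Soledad predeceased; the 1/6 allotted to Soledad's branch passes to Soledad's issue by representation.
The 1/6 is divided into 3 equal shares of 1/18 among Mateo, Ramiro, Ursula.
Mateo is living and takes 1/18.
Ramiro is living and takes 1/18.
Ursula is living and takes 1/18.
Valentina predeceased; the 1/3 allotted to Valentina's branch passes to Valentina's issue by representation.
The 1/3 is divided into 2 equal shares of 1/6 among Catalina, Beatriz.
Catalina is living and takes 1/6.
Beatriz is living and takes 1/6.
Nieves is living and takes 1/3.
Lucia is living and takes 1/6.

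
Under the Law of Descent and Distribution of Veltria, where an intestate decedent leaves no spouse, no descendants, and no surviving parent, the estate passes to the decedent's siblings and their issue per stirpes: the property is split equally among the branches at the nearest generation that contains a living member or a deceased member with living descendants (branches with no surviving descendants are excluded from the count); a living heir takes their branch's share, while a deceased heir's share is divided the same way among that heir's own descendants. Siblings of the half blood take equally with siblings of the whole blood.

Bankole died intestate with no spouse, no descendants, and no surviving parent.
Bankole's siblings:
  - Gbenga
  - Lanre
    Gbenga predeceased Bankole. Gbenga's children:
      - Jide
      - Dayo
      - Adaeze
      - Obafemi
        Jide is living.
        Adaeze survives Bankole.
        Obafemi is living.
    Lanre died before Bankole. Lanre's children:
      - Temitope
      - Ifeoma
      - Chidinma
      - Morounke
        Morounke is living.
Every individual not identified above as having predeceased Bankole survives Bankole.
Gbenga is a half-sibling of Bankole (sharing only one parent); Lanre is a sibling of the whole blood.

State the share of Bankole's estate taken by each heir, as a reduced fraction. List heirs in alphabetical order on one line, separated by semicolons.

No spouse, descendants, or parent survives, so the estate passes to Bankole's siblings per stirpes.
Half-blood and whole-blood siblings take equally under the stated rule.
The estate is divided into 2 equal shares of 1/2 among Gbenga, Lanre.
Gbenga predeceased; the 1/2 allotted to Gbenga's branch passes to Gbenga's issue by representation.
The 1/2 is divided into 4 equal shares of 1/8 among Jide, Dayo, Adaeze, Obafemi.
Jide is living and takes 1/8.
Dayo is living and takes 1/8.
Adaeze is living and takes 1/8.
Obafemi is living and takes 1/8.
Lanre predeceased; the 1/2 allotted to Lanre's branch passes to Lanre's issue by representation.
The 1/2 is divided into 4 equal shares of 1/8 among Temitope, Ifeoma, Chidinma, Morounke.
Temitope is living and takes 1/8.
Ifeoma is living and takes 1/8.
Chidinma is living and takes 1/8.
Morounke is living and takes 1/8.

Adaeze 1/8; Chidinma 1/8; Dayo 1/8; Ifeoma 1/8; Jide 1/8; Morounke 1/8; Obafemi 1/8; Temitope 1/8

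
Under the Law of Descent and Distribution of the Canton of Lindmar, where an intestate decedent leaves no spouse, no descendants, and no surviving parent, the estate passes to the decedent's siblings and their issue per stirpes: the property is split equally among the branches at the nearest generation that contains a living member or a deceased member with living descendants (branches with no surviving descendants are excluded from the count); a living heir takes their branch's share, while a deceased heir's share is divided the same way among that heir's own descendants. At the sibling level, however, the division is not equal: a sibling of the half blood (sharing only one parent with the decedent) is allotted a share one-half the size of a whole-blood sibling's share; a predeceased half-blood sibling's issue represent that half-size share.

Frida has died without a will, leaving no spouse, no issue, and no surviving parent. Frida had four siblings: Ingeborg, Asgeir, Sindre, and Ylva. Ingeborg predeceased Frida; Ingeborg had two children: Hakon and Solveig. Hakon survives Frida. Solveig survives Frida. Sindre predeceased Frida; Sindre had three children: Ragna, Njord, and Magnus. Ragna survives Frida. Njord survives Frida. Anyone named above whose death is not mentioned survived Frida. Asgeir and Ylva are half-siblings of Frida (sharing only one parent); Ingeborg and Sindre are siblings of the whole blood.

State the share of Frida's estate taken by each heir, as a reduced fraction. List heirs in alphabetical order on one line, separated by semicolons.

Asgeir 1/6; Hakon 1/6; Magnus 1/9; Njord 1/9; Ragna 1/9; Solveig 1/6; Ylva 1/6

No spouse, descendants, or parent survives, so the estate passes to Frida's siblings per stirpes.
Half-blood siblings count for one-half the weight of whole-blood siblings at the initial division.
Dividing 1 in proportion to weights (total weight 3): Ingeborg (weight 1) → 1/3; Asgeir (weight 1/2) → 1/6; Sindre (weight 1) → 1/3; Ylva (weight 1/2) → 1/6.
Ingeborg predeceased; the 1/3 allotted to Ingeborg's branch passes to Ingeborg's issue by representation.
The 1/3 is divided into 2 equal shares of 1/6 among Hakon, Solveig.
Hakon is living and takes 1/6.
Solveig is living and takes 1/6.
Asgeir is living and takes 1/6.
Sindre predeceased; the 1/3 allotted to Sindre's branch passes to Sindre's issue by representation.
The 1/3 is divided into 3 equal shares of 1/9 among Ragna, Njord, Magnus.
Ragna is living and takes 1/9.
Njord is living and takes 1/9.
Magnus is living and takes 1/9.
Ylva is living and takes 1/6.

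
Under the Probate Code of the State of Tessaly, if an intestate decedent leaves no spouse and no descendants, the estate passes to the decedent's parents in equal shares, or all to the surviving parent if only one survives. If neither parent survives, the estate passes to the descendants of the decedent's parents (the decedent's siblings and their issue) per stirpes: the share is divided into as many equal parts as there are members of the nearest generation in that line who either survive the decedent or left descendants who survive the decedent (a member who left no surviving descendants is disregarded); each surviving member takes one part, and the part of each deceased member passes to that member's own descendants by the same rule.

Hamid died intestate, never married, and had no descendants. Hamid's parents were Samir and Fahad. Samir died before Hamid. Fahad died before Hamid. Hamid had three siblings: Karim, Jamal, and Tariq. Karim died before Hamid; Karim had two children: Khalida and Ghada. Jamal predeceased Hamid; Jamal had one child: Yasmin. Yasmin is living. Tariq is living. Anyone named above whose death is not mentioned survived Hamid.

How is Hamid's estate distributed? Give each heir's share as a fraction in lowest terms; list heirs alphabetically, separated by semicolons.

Neither parent survives and there are no descendants, so the estate passes to Hamid's siblings and their issue per stirpes.
The estate is divided into 3 equal shares of 1/3 among Karim, Jamal, Tariq.
Karim predeceased; the 1/3 allotted to Karim's branch passes to Karim's issue by representation.
The 1/3 is divided into 2 equal shares of 1/6 among Khalida, Ghada.
Khalida is living and takes 1/6.
Ghada is living and takes 1/6.
Jamal predeceased; the 1/3 allotted to Jamal's branch passes to Jamal's issue by representation.
Yasmin is the sole taker at this level and receives the full 1/3.
Tariq is living and takes 1/3.

Ghada 1/6; Khalida 1/6; Tariq 1/3; Yasmin 1/3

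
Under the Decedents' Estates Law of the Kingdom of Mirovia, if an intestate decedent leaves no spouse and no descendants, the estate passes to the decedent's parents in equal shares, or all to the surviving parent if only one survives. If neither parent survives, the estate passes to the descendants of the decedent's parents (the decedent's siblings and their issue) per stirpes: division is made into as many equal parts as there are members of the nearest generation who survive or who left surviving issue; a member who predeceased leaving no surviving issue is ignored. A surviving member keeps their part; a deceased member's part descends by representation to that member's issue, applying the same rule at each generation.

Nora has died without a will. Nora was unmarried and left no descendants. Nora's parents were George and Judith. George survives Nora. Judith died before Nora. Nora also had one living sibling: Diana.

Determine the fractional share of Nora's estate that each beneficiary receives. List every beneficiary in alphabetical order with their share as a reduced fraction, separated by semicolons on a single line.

George 1

Only one parent, George, survives, so George takes the entire estate. The siblings take nothing because a surviving parent has priority.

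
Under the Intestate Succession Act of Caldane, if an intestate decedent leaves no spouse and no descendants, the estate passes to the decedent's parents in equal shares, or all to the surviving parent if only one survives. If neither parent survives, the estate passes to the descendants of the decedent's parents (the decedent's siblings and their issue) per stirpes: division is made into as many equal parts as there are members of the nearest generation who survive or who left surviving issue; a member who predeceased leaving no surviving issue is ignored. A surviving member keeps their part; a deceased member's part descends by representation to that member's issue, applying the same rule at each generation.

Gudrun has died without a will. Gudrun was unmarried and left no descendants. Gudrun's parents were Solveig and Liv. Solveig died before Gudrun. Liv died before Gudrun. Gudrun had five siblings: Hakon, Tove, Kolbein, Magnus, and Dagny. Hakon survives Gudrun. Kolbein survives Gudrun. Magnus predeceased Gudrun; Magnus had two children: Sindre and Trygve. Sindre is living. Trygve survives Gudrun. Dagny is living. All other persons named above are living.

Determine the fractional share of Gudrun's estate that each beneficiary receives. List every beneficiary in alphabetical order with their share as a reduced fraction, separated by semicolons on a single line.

Neither parent survives and there are no descendants, so the estate passes to Gudrun's siblings and their issue per stirpes.
The estate is divided into 5 equal shares of 1/5 among Hakon, Tove, Kolbein, Magnus, Dagny.
Hakon is living and takes 1/5.
Tove is living and takes 1/5.
Kolbein is living and takes 1/5.
Magnus predeceased; the 1/5 allotted to Magnus's branch passes to Magnus's issue by representation.
The 1/5 is divided into 2 equal shares of 1/10 among Sindre, Trygve.
Sindre is living and takes 1/10.
Trygve is living and takes 1/10.
Dagny is living and takes 1/5.

Dagny 1/5; Hakon 1/5; Kolbein 1/5; Sindre 1/10; Tove 1/5; Trygve 1/10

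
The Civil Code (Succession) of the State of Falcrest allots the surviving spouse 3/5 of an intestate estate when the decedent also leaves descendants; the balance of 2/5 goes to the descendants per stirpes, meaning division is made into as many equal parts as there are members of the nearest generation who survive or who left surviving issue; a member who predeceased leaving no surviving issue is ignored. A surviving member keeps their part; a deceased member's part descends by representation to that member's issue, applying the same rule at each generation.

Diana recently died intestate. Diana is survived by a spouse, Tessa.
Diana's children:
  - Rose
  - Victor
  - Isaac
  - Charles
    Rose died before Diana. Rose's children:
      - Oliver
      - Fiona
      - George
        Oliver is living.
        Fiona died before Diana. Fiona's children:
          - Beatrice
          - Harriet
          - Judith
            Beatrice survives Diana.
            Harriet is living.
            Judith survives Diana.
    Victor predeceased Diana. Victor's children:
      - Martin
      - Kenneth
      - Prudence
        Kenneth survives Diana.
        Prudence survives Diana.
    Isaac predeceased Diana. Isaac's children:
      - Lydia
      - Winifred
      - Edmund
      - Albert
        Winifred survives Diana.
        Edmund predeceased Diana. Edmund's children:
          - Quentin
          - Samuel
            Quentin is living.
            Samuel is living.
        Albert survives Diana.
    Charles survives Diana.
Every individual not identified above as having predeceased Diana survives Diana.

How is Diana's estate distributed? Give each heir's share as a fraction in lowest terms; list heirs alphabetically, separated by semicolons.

Albert 1/40; Beatrice 1/90; Charles 1/10; George 1/30; Harriet 1/90; Judith 1/90; Kenneth 1/30; Lydia 1/40; Martin 1/30; Oliver 1/30; Prudence 1/30; Quentin 1/80; Samuel 1/80; Tessa 3/5; Winifred 1/40

Tessa, as surviving spouse, takes 3/5.
The remaining 2/5 passes to Diana's descendants per stirpes.
The 2/5 is divided into 4 equal shares of 1/10 among Rose, Victor, Isaac, Charles.
Rose predeceased; the 1/10 allotted to Rose's branch passes to Rose's issue by representation.
The 1/10 is divided into 3 equal shares of 1/30 among Oliver, Fiona, George.
Oliver is living and takes 1/30.
Fiona predeceased; the 1/30 allotted to Fiona's branch passes to Fiona's issue by representation.
The 1/30 is divided into 3 equal shares of 1/90 among Beatrice, Harriet, Judith.
Beatrice is living and takes 1/90.
Harriet is living and takes 1/90.
Judith is living and takes 1/90.
George is living and takes 1/30.
Victor predeceased; the 1/10 allotted to Victor's branch passes to Victor's issue by representation.
The 1/10 is divided into 3 equal shares of 1/30 among Martin, Kenneth, Prudence.
Martin is living and takes 1/30.
Kenneth is living and takes 1/30.
Prudence is living and takes 1/30.
Isaac predeceased; the 1/10 allotted to Isaac's branch passes to Isaac's issue by representation.
The 1/10 is divided into 4 equal shares of 1/40 among Lydia, Winifred, Edmund, Albert.
Lydia is living and takes 1/40.
Winifred is living and takes 1/40.
Edmund predeceased; the 1/40 allotted to Edmund's branch passes to Edmund's issue by representation.
The 1/40 is divided into 2 equal shares of 1/80 among Quentin, Samuel.
Quentin is living and takes 1/80.
Samuel is living and takes 1/80.
Albert is living and takes 1/40.
Charles is living and takes 1/10.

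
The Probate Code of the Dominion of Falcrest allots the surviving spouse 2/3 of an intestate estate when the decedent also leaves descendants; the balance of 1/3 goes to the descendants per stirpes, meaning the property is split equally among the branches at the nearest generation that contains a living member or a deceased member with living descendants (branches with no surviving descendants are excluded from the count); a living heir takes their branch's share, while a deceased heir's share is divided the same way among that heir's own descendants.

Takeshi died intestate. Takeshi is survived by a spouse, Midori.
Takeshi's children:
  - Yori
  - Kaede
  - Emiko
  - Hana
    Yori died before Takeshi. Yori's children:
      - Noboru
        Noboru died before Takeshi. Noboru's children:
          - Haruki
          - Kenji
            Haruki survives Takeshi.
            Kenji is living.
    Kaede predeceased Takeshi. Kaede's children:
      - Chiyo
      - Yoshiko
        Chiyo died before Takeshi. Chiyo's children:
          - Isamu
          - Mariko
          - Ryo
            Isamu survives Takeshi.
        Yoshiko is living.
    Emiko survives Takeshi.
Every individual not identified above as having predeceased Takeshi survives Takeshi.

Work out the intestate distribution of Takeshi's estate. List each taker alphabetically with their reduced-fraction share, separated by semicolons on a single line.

Midori, as surviving spouse, takes 2/3.
The remaining 1/3 passes to Takeshi's descendants per stirpes.
The 1/3 is divided into 4 equal shares of 1/12 among Yori, Kaede, Emiko, Hana.
Yori predeceased; the 1/12 allotted to Yori's branch passes to Yori's issue by representation.
Noboru's line is the sole branch at this level, so the full 1/12 passes to Noboru's issue by representation.
The 1/12 is divided into 2 equal shares of 1/24 among Haruki, Kenji.
Haruki is living and takes 1/24.
Kenji is living and takes 1/24.
Kaede predeceased; the 1/12 allotted to Kaede's branch passes to Kaede's issue by representation.
The 1/12 is divided into 2 equal shares of 1/24 among Chiyo, Yoshiko.
Chiyo predeceased; the 1/24 allotted to Chiyo's branch passes to Chiyo's issue by representation.
The 1/24 is divided into 3 equal shares of 1/72 among Isamu, Mariko, Ryo.
Isamu is living and takes 1/72.
Mariko is living and takes 1/72.
Ryo is living and takes 1/72.
Yoshiko is living and takes 1/24.
Emiko is living and takes 1/12.
Hana is living and takes 1/12.

Emiko 1/12; Hana 1/12; Haruki 1/24; Isamu 1/72; Kenji 1/24; Mariko 1/72; Midori 2/3; Ryo 1/72; Yoshiko 1/24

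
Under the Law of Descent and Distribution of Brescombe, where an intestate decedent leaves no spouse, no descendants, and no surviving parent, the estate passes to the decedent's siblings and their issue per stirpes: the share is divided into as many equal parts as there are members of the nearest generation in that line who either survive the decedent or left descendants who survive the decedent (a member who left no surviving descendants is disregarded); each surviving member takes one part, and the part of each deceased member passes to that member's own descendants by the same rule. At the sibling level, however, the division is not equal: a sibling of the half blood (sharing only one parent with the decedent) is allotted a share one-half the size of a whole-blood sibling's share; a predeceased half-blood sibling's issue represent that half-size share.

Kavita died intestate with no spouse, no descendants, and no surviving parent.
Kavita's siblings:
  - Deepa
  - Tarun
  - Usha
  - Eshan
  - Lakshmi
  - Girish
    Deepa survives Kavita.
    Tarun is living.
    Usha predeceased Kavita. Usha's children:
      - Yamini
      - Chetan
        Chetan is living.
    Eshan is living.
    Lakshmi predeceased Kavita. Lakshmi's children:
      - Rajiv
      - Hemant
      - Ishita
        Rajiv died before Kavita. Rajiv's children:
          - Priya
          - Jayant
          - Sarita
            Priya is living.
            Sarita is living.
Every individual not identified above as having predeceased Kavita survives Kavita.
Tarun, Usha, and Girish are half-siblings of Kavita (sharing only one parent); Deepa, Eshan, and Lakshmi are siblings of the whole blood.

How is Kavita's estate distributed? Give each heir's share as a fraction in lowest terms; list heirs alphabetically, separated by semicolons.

No spouse, descendants, or parent survives, so the estate passes to Kavita's siblings per stirpes.
Half-blood siblings count for one-half the weight of whole-blood siblings at the initial division.
Dividing 1 in proportion to weights (total weight 9/2): Deepa (weight 1) → 2/9; Tarun (weight 1/2) → 1/9; Usha (weight 1/2) → 1/9; Eshan (weight 1) → 2/9; Lakshmi (weight 1) → 2/9; Girish (weight 1/2) → 1/9.
Deepa is living and takes 2/9.
Tarun is living and takes 1/9.
Usha predeceased; the 1/9 allotted to Usha's branch passes to Usha's issue by representation.
The 1/9 is divided into 2 equal shares of 1/18 among Yamini, Chetan.
Yamini is living and takes 1/18.
Chetan is living and takes 1/18.
Eshan is living and takes 2/9.
Lakshmi predeceased; the 2/9 allotted to Lakshmi's branch passes to Lakshmi's issue by representation.
The 2/9 is divided into 3 equal shares of 2/27 among Rajiv, Hemant, Ishita.
Rajiv predeceased; the 2/27 allotted to Rajiv's branch passes to Rajiv's issue by representation.
The 2/27 is divided into 3 equal shares of 2/81 among Priya, Jayant, Sarita.
Priya is living and takes 2/81.
Jayant is living and takes 2/81.
Sarita is living and takes 2/81.
Hemant is living and takes 2/27.
Ishita is living and takes 2/27.
Girish is living and takes 1/9.

Chetan 1/18; Deepa 2/9; Eshan 2/9; Girish 1/9; Hemant 2/27; Ishita 2/27; Jayant 2/81; Priya 2/81; Sarita 2/81; Tarun 1/9; Yamini 1/18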